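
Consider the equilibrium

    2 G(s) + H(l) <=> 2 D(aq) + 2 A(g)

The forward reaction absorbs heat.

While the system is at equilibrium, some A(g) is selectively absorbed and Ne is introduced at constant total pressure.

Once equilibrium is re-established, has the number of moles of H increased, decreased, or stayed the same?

Removing A (g), a product, drives the reaction to the right.
Adding inert gas at constant total pressure expands the volume and lowers every reacting partial pressure. With Δn_gas = 2 − 0 = +2, Q moves away from K toward the side with fewer gas moles, so the system shifts toward the side with more gas moles — to the right.
The net shift is to the right. H is a reactant, so its amount decreases.

decreases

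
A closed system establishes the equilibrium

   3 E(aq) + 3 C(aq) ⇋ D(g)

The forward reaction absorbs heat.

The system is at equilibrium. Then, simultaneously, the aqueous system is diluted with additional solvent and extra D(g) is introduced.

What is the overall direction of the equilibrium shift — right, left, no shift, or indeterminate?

left

Dilution lowers every aqueous concentration by the same factor. Δn_aq = 0 − 6 = -6, so the system shifts toward the side with more dissolved moles — to the left.
Adding D (g), a product, drives the reaction to the left.
All effects act in the same direction — net shift to the left.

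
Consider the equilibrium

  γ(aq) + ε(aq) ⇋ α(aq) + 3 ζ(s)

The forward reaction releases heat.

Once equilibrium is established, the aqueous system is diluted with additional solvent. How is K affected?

unchanged

The equilibrium constant depends only on temperature. This perturbation may move the position of equilibrium, but since T is unchanged, K itself is unchanged.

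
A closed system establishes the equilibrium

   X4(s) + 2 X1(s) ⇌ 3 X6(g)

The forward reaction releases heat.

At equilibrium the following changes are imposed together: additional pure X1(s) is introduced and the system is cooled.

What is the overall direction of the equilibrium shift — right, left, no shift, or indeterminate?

right

X1 is a pure solid; its activity is 1 regardless of amount, so Q is unaffected — no shift from this change.
The forward reaction is exothermic. Lowering T favours the exothermic direction — shift to the right.
Only the nonzero effect(s) matter; the net shift is to the right.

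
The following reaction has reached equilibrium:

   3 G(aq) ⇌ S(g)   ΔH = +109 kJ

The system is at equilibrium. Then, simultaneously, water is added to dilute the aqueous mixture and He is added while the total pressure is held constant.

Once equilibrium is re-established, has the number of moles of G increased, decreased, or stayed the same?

cannot be determined

Dilution lowers every aqueous concentration by the same factor. Δn_aq = 0 − 3 = -3, so the system shifts toward the side with more dissolved moles — to the left.
Adding inert gas at constant total pressure expands the volume and lowers every reacting partial pressure. With Δn_gas = 1 − 0 = +1, Q moves away from K toward the side with fewer gas moles, so the system shifts toward the side with more gas moles — to the right.
The two effects oppose each other, so the net shift — and hence the change in G — cannot be determined from the given information.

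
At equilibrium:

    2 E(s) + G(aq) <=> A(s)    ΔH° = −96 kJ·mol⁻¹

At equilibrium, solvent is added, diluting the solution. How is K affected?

unchanged

The equilibrium constant depends only on temperature. This perturbation may move the position of equilibrium, but since T is unchanged, K itself is unchanged.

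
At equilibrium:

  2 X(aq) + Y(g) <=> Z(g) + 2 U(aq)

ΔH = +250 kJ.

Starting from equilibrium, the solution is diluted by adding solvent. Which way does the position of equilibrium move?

no shift

Dilution scales every aqueous concentration by the same factor. Δn_aq = 2 − 2 = 0, so Q is unchanged — no shift.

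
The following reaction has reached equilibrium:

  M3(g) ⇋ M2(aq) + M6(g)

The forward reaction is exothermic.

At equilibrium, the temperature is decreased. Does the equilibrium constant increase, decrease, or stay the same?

increases

K depends on temperature via the van 't Hoff relation. The forward reaction is exothermic, so lowering T increases K.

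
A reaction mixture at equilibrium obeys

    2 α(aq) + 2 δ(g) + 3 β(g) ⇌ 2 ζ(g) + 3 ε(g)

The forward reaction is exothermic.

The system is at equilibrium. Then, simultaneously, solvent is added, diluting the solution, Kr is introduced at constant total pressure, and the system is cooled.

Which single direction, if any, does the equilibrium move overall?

Dilution lowers every aqueous concentration by the same factor. Δn_aq = 0 − 2 = -2, so the system shifts toward the side with more dissolved moles — to the left.
Adding inert gas at constant total pressure expands the volume, scaling every reacting partial pressure by the same factor. Δn_gas = 5 − 5 = 0, so Q is unchanged — no shift.
The forward reaction is exothermic. Lowering T favours the exothermic direction — shift to the right.
The individual effects push in opposite directions; without quantitative information the net direction cannot be determined.

cannot be determined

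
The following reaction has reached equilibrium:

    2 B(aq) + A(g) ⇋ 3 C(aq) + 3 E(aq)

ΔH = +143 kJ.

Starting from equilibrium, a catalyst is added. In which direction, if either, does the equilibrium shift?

no shift

A catalyst speeds both forward and reverse rates equally; it changes neither Q nor K — no shift from this change.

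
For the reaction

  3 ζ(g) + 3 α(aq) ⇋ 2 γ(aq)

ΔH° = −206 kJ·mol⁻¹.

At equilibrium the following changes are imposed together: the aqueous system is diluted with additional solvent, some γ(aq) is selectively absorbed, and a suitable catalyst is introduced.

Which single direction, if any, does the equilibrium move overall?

cannot be determined

Dilution lowers every aqueous concentration by the same factor. Δn_aq = 2 − 3 = -1, so the system shifts toward the side with more dissolved moles — to the left.
Removing γ (aq), a product, drives the reaction to the right.
A catalyst speeds both forward and reverse rates equally; it changes neither Q nor K — no shift from this change.
The individual effects push in opposite directions; without quantitative information the net direction cannot be determined.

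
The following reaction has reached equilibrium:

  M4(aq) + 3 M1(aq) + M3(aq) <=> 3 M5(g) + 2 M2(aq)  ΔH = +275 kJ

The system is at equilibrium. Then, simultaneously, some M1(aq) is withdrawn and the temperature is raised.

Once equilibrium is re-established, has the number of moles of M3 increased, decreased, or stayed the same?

Removing M1 (aq), a reactant, drives the reaction to the left.
The forward reaction is endothermic. Raising T favours the endothermic direction — shift to the right.
The two effects oppose each other, so the net shift — and hence the change in M3 — cannot be determined from the given information.

cannot be determined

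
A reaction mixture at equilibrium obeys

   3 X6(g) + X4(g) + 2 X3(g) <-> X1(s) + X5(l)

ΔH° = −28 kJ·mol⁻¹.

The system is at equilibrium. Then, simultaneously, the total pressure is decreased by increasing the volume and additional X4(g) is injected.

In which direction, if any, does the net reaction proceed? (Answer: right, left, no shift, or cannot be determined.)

cannot be determined

Gas moles: reactants 6, products 0 (Δn_gas = -6). Expansion shifts the system toward the side with more moles of gas — to the left.
Adding X4 (g), a reactant, drives the reaction to the right.
The individual effects push in opposite directions; without quantitative information the net direction cannot be determined.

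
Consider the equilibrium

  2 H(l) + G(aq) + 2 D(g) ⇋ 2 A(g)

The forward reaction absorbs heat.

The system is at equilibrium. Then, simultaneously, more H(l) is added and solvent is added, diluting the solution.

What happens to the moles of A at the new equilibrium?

H is a pure liquid; its activity is 1 regardless of amount, so Q is unaffected — no shift from this change.
Dilution lowers every aqueous concentration by the same factor. Δn_aq = 0 − 1 = -1, so the system shifts toward the side with more dissolved moles — to the left.
The net shift is to the left. A is a product, so its amount decreases.

decreases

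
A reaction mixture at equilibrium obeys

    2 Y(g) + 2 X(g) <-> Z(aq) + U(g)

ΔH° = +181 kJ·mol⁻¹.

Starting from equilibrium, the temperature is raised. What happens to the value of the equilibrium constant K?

increases

K depends on temperature via the van 't Hoff relation. The forward reaction is endothermic, so raising T increases K.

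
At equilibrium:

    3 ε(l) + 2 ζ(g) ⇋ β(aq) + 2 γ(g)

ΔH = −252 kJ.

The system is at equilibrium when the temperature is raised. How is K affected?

K depends on temperature via the van 't Hoff relation. The forward reaction is exothermic, so raising T decreases K.

decreases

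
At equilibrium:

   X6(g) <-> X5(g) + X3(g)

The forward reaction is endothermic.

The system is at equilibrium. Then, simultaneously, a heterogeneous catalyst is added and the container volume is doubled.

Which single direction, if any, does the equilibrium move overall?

right

A catalyst speeds both forward and reverse rates equally; it changes neither Q nor K — no shift from this change.
Gas moles: reactants 1, products 2 (Δn_gas = +1). Expansion shifts the system toward the side with more moles of gas — to the right.
Only the nonzero effect(s) matter; the net shift is to the right.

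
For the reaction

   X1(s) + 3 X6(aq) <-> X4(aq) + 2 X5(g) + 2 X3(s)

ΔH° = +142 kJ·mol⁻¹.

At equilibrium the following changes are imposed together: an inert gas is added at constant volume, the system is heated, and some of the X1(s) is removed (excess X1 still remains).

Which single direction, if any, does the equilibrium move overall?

At constant volume, adding an inert gas leaves every reacting species' partial pressure unchanged, so Q is unchanged — no shift from this change.
The forward reaction is endothermic. Raising T favours the endothermic direction — shift to the right.
X1 is a pure solid; its activity is 1 regardless of amount, so Q is unaffected — no shift from this change.
Only the nonzero effect(s) matter; the net shift is to the right.

right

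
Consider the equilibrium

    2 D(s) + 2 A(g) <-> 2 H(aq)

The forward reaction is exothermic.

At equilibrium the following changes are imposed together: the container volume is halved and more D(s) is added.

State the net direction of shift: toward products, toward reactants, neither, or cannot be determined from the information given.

right

Gas moles: reactants 2, products 0 (Δn_gas = -2). Compression shifts the system toward the side with fewer moles of gas — to the right.
D is a pure solid; its activity is 1 regardless of amount, so Q is unaffected — no shift from this change.
Only the nonzero effect(s) matter; the net shift is to the right.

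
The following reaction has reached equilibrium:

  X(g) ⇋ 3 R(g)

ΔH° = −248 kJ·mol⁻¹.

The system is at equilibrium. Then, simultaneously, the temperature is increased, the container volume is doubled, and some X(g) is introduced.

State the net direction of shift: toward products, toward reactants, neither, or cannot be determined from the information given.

The forward reaction is exothermic. Raising T favours the endothermic direction — shift to the left.
Gas moles: reactants 1, products 3 (Δn_gas = +2). Expansion shifts the system toward the side with more moles of gas — to the right.
Adding X (g), a reactant, drives the reaction to the right.
The individual effects push in opposite directions; without quantitative information the net direction cannot be determined.

cannot be determined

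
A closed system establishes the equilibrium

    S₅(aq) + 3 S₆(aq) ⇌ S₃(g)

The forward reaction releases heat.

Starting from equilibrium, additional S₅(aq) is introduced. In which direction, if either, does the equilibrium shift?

Adding S₅ (aq), a reactant, drives the reaction to the right.

right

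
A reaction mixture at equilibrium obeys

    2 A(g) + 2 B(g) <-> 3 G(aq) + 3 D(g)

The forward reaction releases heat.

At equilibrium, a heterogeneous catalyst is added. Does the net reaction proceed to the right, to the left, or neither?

no shift

A catalyst speeds both forward and reverse rates equally; it changes neither Q nor K — no shift from this change.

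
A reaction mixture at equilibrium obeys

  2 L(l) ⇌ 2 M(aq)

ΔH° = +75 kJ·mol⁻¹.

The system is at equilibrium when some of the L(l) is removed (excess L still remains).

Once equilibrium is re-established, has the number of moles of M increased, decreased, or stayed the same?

unchanged

L is a pure liquid; its activity is 1 regardless of amount, so Q is unaffected — no shift from this change.
No net shift occurs, so the amount of M is unchanged.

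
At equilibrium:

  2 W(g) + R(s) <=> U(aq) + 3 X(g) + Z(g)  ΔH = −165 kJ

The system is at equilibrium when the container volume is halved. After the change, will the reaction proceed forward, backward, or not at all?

left

Gas moles: reactants 2, products 4 (Δn_gas = +2). Compression shifts the system toward the side with fewer moles of gas — to the left.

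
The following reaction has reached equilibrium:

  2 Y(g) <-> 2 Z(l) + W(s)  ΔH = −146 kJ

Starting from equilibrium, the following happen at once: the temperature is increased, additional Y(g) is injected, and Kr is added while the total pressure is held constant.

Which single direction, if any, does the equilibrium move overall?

cannot be determined

The forward reaction is exothermic. Raising T favours the endothermic direction — shift to the left.
Adding Y (g), a reactant, drives the reaction to the right.
Adding inert gas at constant total pressure expands the volume and lowers every reacting partial pressure. With Δn_gas = 0 − 2 = -2, Q moves away from K toward the side with fewer gas moles, so the system shifts toward the side with more gas moles — to the left.
The individual effects push in opposite directions; without quantitative information the net direction cannot be determined.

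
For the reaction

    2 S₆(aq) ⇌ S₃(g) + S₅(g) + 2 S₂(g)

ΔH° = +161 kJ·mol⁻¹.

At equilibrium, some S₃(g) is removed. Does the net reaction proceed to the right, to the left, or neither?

Removing S₃ (g), a product, drives the reaction to the right.

right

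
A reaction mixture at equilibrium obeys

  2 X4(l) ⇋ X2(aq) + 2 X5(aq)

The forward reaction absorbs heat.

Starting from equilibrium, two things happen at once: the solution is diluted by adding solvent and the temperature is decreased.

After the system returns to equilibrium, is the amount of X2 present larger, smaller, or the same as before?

cannot be determined

Dilution lowers every aqueous concentration by the same factor. Δn_aq = 3 − 0 = +3, so the system shifts toward the side with more dissolved moles — to the right.
The forward reaction is endothermic. Lowering T favours the exothermic direction — shift to the left.
The two effects oppose each other, so the net shift — and hence the change in X2 — cannot be determined from the given information.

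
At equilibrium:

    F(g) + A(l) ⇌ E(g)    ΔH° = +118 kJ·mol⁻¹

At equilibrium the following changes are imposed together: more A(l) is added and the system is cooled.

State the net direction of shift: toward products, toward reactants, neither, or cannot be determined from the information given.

A is a pure liquid; its activity is 1 regardless of amount, so Q is unaffected — no shift from this change.
The forward reaction is endothermic. Lowering T favours the exothermic direction — shift to the left.
Only the nonzero effect(s) matter; the net shift is to the left.

left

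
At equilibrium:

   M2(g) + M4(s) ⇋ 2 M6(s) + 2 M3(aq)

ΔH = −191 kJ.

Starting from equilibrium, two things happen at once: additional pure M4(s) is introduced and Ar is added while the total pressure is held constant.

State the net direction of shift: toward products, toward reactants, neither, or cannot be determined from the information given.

left

M4 is a pure solid; its activity is 1 regardless of amount, so Q is unaffected — no shift from this change.
Adding inert gas at constant total pressure expands the volume and lowers every reacting partial pressure. With Δn_gas = 0 − 1 = -1, Q moves away from K toward the side with fewer gas moles, so the system shifts toward the side with more gas moles — to the left.
Only the nonzero effect(s) matter; the net shift is to the left.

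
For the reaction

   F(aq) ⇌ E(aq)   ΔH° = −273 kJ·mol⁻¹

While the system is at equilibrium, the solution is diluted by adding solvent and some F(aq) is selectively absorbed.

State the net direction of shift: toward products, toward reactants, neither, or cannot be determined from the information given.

Dilution scales every aqueous concentration by the same factor. Δn_aq = 1 − 1 = 0, so Q is unchanged — no shift.
Removing F (aq), a reactant, drives the reaction to the left.
Only the nonzero effect(s) matter; the net shift is to the left.

left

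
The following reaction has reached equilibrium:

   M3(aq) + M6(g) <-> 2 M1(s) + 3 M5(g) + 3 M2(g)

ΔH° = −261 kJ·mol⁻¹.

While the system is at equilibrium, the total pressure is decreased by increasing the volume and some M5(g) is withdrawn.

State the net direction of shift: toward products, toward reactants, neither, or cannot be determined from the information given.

Gas moles: reactants 1, products 6 (Δn_gas = +5). Expansion shifts the system toward the side with more moles of gas — to the right.
Removing M5 (g), a product, drives the reaction to the right.
All effects act in the same direction — net shift to the right.

right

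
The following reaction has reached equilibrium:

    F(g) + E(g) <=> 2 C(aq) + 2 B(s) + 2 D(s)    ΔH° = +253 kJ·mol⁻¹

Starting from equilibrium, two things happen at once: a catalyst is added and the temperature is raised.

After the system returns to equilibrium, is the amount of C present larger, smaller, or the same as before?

A catalyst speeds both forward and reverse rates equally; it changes neither Q nor K — no shift from this change.
The forward reaction is endothermic. Raising T favours the endothermic direction — shift to the right.
The net shift is to the right. C is a product, so its amount increases.

increases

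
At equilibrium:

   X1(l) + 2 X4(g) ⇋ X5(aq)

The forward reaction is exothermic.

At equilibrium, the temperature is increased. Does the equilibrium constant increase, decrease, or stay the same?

K depends on temperature via the van 't Hoff relation. The forward reaction is exothermic, so raising T decreases K.

decreases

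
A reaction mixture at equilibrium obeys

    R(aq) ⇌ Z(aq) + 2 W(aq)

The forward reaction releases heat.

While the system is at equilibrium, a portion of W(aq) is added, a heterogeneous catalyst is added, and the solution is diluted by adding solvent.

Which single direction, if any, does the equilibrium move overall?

cannot be determined

Adding W (aq), a product, drives the reaction to the left.
A catalyst speeds both forward and reverse rates equally; it changes neither Q nor K — no shift from this change.
Dilution lowers every aqueous concentration by the same factor. Δn_aq = 3 − 1 = +2, so the system shifts toward the side with more dissolved moles — to the right.
The individual effects push in opposite directions; without quantitative information the net direction cannot be determined.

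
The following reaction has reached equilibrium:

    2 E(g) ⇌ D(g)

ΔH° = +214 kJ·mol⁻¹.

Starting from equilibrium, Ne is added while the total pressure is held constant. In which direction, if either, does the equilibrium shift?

Adding inert gas at constant total pressure expands the volume and lowers every reacting partial pressure. With Δn_gas = 1 − 2 = -1, Q moves away from K toward the side with fewer gas moles, so the system shifts toward the side with more gas moles — to the left.

left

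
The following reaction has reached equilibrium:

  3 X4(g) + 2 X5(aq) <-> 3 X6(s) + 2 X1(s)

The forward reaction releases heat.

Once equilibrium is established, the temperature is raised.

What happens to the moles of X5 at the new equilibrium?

The forward reaction is exothermic. Raising T favours the endothermic direction — shift to the left.
The net shift is to the left. X5 is a reactant, so its amount increases.

increases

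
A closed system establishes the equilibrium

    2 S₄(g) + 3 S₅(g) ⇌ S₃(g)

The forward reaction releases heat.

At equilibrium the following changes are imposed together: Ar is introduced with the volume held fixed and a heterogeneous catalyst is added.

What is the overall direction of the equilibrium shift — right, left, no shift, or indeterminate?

no shift

At constant volume, adding an inert gas leaves every reacting species' partial pressure unchanged, so Q is unchanged — no shift from this change.
A catalyst speeds both forward and reverse rates equally; it changes neither Q nor K — no shift from this change.
None of the changes alters Q relative to K, so there is no net shift.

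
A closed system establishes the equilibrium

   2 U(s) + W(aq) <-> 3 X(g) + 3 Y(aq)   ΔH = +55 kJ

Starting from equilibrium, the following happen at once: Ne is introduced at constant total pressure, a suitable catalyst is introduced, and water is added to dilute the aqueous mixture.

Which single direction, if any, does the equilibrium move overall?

right

Adding inert gas at constant total pressure expands the volume and lowers every reacting partial pressure. With Δn_gas = 3 − 0 = +3, Q moves away from K toward the side with fewer gas moles, so the system shifts toward the side with more gas moles — to the right.
A catalyst speeds both forward and reverse rates equally; it changes neither Q nor K — no shift from this change.
Dilution lowers every aqueous concentration by the same factor. Δn_aq = 3 − 1 = +2, so the system shifts toward the side with more dissolved moles — to the right.
Only the nonzero effect(s) matter; the net shift is to the right.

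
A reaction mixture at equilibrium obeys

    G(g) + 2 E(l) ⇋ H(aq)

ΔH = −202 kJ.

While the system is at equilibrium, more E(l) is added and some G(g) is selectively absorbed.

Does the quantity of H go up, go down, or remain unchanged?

E is a pure liquid; its activity is 1 regardless of amount, so Q is unaffected — no shift from this change.
Removing G (g), a reactant, drives the reaction to the left.
The net shift is to the left. H is a product, so its amount decreases.

decreases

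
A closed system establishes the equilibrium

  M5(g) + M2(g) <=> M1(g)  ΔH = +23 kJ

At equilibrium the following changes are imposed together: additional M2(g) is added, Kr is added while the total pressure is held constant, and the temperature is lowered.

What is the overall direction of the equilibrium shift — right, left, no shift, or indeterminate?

cannot be determined

Adding M2 (g), a reactant, drives the reaction to the right.
Adding inert gas at constant total pressure expands the volume and lowers every reacting partial pressure. With Δn_gas = 1 − 2 = -1, Q moves away from K toward the side with fewer gas moles, so the system shifts toward the side with more gas moles — to the left.
The forward reaction is endothermic. Lowering T favours the exothermic direction — shift to the left.
The individual effects push in opposite directions; without quantitative information the net direction cannot be determined.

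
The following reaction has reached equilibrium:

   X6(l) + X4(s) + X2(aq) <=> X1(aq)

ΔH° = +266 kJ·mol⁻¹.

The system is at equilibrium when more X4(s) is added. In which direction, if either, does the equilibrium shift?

no shift

X4 is a pure solid; its activity is 1 regardless of amount, so Q is unaffected — no shift from this change.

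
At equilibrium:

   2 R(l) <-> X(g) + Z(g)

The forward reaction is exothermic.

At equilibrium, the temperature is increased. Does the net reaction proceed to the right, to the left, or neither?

left

The forward reaction is exothermic. Raising T favours the endothermic direction — shift to the left.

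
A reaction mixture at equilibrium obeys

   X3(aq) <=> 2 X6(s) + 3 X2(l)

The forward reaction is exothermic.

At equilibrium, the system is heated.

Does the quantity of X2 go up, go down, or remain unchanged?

The forward reaction is exothermic. Raising T favours the endothermic direction — shift to the left.
The net shift is to the left. X2 is a product, so its amount decreases.

decreases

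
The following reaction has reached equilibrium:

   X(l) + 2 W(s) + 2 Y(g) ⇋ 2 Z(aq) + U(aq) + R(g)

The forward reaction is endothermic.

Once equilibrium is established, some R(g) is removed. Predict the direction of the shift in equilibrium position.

right

Removing R (g), a product, drives the reaction to the right.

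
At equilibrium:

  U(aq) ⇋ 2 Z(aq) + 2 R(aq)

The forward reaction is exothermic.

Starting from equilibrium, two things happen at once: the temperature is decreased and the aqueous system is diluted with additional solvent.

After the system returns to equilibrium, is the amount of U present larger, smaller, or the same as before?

decreases

The forward reaction is exothermic. Lowering T favours the exothermic direction — shift to the right.
Dilution lowers every aqueous concentration by the same factor. Δn_aq = 4 − 1 = +3, so the system shifts toward the side with more dissolved moles — to the right.
The net shift is to the right. U is a reactant, so its amount decreases.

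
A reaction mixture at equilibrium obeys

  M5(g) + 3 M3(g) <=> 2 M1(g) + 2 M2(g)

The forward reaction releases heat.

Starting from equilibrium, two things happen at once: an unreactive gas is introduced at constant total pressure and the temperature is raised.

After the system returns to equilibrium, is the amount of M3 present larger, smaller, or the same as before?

increases

Adding inert gas at constant total pressure expands the volume, scaling every reacting partial pressure by the same factor. Δn_gas = 4 − 4 = 0, so Q is unchanged — no shift.
The forward reaction is exothermic. Raising T favours the endothermic direction — shift to the left.
The net shift is to the left. M3 is a reactant, so its amount increases.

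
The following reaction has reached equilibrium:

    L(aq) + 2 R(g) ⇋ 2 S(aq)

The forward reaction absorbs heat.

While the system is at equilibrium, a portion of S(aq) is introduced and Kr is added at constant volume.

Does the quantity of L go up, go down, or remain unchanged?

Adding S (aq), a product, drives the reaction to the left.
At constant volume, adding an inert gas leaves every reacting species' partial pressure unchanged, so Q is unchanged — no shift from this change.
The net shift is to the left. L is a reactant, so its amount increases.

increases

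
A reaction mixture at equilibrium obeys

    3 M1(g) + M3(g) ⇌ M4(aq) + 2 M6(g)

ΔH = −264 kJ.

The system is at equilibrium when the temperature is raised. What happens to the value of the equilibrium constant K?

K depends on temperature via the van 't Hoff relation. The forward reaction is exothermic, so raising T decreases K.

decreases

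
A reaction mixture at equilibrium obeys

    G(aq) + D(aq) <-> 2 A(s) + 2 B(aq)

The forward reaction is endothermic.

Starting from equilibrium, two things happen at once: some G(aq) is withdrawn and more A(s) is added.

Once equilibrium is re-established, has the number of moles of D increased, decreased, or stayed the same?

Removing G (aq), a reactant, drives the reaction to the left.
A is a pure solid; its activity is 1 regardless of amount, so Q is unaffected — no shift from this change.
The net shift is to the left. D is a reactant, so its amount increases.

increases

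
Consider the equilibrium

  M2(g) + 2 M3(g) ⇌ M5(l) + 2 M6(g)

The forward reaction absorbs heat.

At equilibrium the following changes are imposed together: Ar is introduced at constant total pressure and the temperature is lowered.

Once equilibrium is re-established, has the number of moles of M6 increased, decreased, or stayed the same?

decreases

Adding inert gas at constant total pressure expands the volume and lowers every reacting partial pressure. With Δn_gas = 2 − 3 = -1, Q moves away from K toward the side with fewer gas moles, so the system shifts toward the side with more gas moles — to the left.
The forward reaction is endothermic. Lowering T favours the exothermic direction — shift to the left.
The net shift is to the left. M6 is a product, so its amount decreases.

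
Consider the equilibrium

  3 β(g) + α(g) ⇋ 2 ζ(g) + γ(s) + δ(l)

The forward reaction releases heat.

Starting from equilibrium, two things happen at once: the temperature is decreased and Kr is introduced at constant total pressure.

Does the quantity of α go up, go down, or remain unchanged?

The forward reaction is exothermic. Lowering T favours the exothermic direction — shift to the right.
Adding inert gas at constant total pressure expands the volume and lowers every reacting partial pressure. With Δn_gas = 2 − 4 = -2, Q moves away from K toward the side with fewer gas moles, so the system shifts toward the side with more gas moles — to the left.
The two effects oppose each other, so the net shift — and hence the change in α — cannot be determined from the given information.

cannot be determined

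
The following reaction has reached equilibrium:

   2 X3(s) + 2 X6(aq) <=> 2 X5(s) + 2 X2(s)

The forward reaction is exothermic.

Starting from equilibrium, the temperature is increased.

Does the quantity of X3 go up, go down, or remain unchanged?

increases

The forward reaction is exothermic. Raising T favours the endothermic direction — shift to the left.
The net shift is to the left. X3 is a reactant, so its amount increases.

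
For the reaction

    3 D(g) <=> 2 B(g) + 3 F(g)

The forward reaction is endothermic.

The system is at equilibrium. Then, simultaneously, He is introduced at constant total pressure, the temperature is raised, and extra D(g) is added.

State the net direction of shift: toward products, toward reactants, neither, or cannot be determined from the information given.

right

Adding inert gas at constant total pressure expands the volume and lowers every reacting partial pressure. With Δn_gas = 5 − 3 = +2, Q moves away from K toward the side with fewer gas moles, so the system shifts toward the side with more gas moles — to the right.
The forward reaction is endothermic. Raising T favours the endothermic direction — shift to the right.
Adding D (g), a reactant, drives the reaction to the right.
All effects act in the same direction — net shift to the right.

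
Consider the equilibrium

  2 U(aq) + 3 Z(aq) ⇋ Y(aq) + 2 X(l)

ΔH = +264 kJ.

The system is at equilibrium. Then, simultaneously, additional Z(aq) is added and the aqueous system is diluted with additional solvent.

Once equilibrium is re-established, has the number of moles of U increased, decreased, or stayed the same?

cannot be determined

Adding Z (aq), a reactant, drives the reaction to the right.
Dilution lowers every aqueous concentration by the same factor. Δn_aq = 1 − 5 = -4, so the system shifts toward the side with more dissolved moles — to the left.
The two effects oppose each other, so the net shift — and hence the change in U — cannot be determined from the given information.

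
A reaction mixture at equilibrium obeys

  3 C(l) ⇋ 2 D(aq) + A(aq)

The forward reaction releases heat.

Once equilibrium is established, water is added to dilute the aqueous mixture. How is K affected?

The equilibrium constant depends only on temperature. This perturbation may move the position of equilibrium, but since T is unchanged, K itself is unchanged.

unchanged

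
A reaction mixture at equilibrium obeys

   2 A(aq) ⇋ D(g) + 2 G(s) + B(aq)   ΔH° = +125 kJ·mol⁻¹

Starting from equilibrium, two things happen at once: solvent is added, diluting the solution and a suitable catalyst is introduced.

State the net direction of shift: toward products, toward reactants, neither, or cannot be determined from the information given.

left

Dilution lowers every aqueous concentration by the same factor. Δn_aq = 1 − 2 = -1, so the system shifts toward the side with more dissolved moles — to the left.
A catalyst speeds both forward and reverse rates equally; it changes neither Q nor K — no shift from this change.
Only the nonzero effect(s) matter; the net shift is to the left.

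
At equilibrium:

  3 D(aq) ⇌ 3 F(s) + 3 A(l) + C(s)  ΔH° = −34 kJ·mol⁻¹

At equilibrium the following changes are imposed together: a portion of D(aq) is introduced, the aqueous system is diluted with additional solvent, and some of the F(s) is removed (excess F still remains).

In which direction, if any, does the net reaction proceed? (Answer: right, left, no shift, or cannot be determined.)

cannot be determined

Adding D (aq), a reactant, drives the reaction to the right.
Dilution lowers every aqueous concentration by the same factor. Δn_aq = 0 − 3 = -3, so the system shifts toward the side with more dissolved moles — to the left.
F is a pure solid; its activity is 1 regardless of amount, so Q is unaffected — no shift from this change.
The individual effects push in opposite directions; without quantitative information the net direction cannot be determined.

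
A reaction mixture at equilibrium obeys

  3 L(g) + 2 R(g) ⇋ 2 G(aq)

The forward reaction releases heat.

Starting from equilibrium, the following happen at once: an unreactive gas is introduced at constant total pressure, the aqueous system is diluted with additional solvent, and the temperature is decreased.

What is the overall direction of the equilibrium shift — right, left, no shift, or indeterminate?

Adding inert gas at constant total pressure expands the volume and lowers every reacting partial pressure. With Δn_gas = 0 − 5 = -5, Q moves away from K toward the side with fewer gas moles, so the system shifts toward the side with more gas moles — to the left.
Dilution lowers every aqueous concentration by the same factor. Δn_aq = 2 − 0 = +2, so the system shifts toward the side with more dissolved moles — to the right.
The forward reaction is exothermic. Lowering T favours the exothermic direction — shift to the right.
The individual effects push in opposite directions; without quantitative information the net direction cannot be determined.

cannot be determined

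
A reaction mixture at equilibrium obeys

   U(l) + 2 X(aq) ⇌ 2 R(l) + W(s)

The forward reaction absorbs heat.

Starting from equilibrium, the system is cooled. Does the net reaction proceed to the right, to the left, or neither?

The forward reaction is endothermic. Lowering T favours the exothermic direction — shift to the left.

left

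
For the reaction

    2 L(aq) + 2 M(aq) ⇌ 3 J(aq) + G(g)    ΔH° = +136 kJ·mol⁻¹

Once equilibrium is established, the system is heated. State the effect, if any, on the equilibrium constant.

increases

K depends on temperature via the van 't Hoff relation. The forward reaction is endothermic, so raising T increases K.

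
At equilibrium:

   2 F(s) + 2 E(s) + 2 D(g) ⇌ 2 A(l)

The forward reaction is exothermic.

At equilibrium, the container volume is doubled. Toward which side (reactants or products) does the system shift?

left

Gas moles: reactants 2, products 0 (Δn_gas = -2). Expansion shifts the system toward the side with more moles of gas — to the left.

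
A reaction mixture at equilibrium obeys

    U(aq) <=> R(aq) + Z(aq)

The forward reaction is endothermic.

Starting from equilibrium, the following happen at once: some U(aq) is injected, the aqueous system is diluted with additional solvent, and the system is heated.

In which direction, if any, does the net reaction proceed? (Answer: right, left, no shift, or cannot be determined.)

Adding U (aq), a reactant, drives the reaction to the right.
Dilution lowers every aqueous concentration by the same factor. Δn_aq = 2 − 1 = +1, so the system shifts toward the side with more dissolved moles — to the right.
The forward reaction is endothermic. Raising T favours the endothermic direction — shift to the right.
All effects act in the same direction — net shift to the right.

right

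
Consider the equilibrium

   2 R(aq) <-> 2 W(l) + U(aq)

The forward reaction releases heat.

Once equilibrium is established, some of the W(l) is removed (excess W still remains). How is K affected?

unchanged

The equilibrium constant depends only on temperature. This perturbation changes neither the position of equilibrium nor K.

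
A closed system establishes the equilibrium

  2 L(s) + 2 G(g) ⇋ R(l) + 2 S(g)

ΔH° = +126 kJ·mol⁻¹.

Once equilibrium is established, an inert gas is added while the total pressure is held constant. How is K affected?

unchanged

The equilibrium constant depends only on temperature. This perturbation changes neither the position of equilibrium nor K.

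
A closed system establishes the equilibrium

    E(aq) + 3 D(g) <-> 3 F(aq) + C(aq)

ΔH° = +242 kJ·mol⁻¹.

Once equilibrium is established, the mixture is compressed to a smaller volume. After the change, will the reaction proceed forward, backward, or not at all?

Gas moles: reactants 3, products 0 (Δn_gas = -3). Compression shifts the system toward the side with fewer moles of gas — to the right.

right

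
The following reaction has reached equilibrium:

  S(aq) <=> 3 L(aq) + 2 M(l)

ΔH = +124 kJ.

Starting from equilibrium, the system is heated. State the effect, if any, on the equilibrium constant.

increases

K depends on temperature via the van 't Hoff relation. The forward reaction is endothermic, so raising T increases K.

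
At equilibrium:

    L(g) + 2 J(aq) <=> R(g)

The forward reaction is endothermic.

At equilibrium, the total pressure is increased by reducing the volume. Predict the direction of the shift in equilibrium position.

no shift

Gas moles: reactants 1, products 1. Δn_gas = 0, so a volume change leaves Q equal to K — no shift from this change.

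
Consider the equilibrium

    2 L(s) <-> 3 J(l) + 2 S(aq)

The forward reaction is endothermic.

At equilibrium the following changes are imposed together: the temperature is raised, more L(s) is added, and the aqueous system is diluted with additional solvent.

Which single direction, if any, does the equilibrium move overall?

The forward reaction is endothermic. Raising T favours the endothermic direction — shift to the right.
L is a pure solid; its activity is 1 regardless of amount, so Q is unaffected — no shift from this change.
Dilution lowers every aqueous concentration by the same factor. Δn_aq = 2 − 0 = +2, so the system shifts toward the side with more dissolved moles — to the right.
Only the nonzero effect(s) matter; the net shift is to the right.

right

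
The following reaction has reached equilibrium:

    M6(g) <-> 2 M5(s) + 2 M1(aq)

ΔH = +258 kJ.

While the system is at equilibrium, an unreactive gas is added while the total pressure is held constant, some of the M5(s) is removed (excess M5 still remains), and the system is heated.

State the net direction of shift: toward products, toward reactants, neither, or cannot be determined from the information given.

cannot be determined

Adding inert gas at constant total pressure expands the volume and lowers every reacting partial pressure. With Δn_gas = 0 − 1 = -1, Q moves away from K toward the side with fewer gas moles, so the system shifts toward the side with more gas moles — to the left.
M5 is a pure solid; its activity is 1 regardless of amount, so Q is unaffected — no shift from this change.
The forward reaction is endothermic. Raising T favours the endothermic direction — shift to the right.
The individual effects push in opposite directions; without quantitative information the net direction cannot be determined.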